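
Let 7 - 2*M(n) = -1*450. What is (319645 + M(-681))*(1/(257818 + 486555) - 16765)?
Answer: -3991833624291984/744373 ≈ -5.3627e+9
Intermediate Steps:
M(n) = 457/2 (M(n) = 7/2 - (-1)*450/2 = 7/2 - ½*(-450) = 7/2 + 225 = 457/2)
(319645 + M(-681))*(1/(257818 + 486555) - 16765) = (319645 + 457/2)*(1/(257818 + 486555) - 16765) = 639747*(1/744373 - 16765)/2 = (639747/2)*(-12479413344/744373) = -3991833624291984/744373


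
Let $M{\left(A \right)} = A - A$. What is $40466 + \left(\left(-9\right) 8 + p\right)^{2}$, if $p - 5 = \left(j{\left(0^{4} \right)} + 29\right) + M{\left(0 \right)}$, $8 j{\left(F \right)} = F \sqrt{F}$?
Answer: $41910$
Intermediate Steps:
$M{\left(A \right)} = 0$
$j{\left(F \right)} = \frac{F^{\frac{3}{2}}}{8}$ ($j{\left(F \right)} = \frac{F \sqrt{F}}{8} = \frac{F^{\frac{3}{2}}}{8}$)
$p = 34$ ($p = 5 + \left(\left(\frac{\left(0^{4}\right)^{\frac{3}{2}}}{8} + 29\right) + 0\right) = 5 + \left(\left(\frac{0^{\frac{3}{2}}}{8} + 29\right) + 0\right) = 5 + \left(\left(\frac{1}{8} \cdot 0 + 29\right) + 0\right) = 5 + \left(\left(0 + 29\right) + 0\right) = 5 + \left(29 + 0\right) = 5 + 29 = 34$)
$40466 + \left(\left(-9\right) 8 + p\right)^{2} = 40466 + \left(\left(-9\right) 8 + 34\right)^{2} = 40466 + \left(-72 + 34\right)^{2} = 40466 + \left(-38\right)^{2} = 40466 + 1444 = 41910$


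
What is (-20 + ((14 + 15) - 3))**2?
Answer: 36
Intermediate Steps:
(-20 + ((14 + 15) - 3))**2 = (-20 + (29 - 3))**2 = (-20 + 26)**2 = 6**2 = 36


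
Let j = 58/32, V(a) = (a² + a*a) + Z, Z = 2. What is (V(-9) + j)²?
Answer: 7038409/256 ≈ 27494.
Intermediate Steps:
V(a) = 2 + 2*a² (V(a) = (a² + a*a) + 2 = (a² + a²) + 2 = 2*a² + 2 = 2 + 2*a²)
j = 29/16 (j = 58*(1/32) = 29/16 ≈ 1.8125)
(V(-9) + j)² = ((2 + 2*(-9)²) + 29/16)² = ((2 + 2*81) + 29/16)² = ((2 + 162) + 29/16)² = (164 + 29/16)² = (2653/16)² = 7038409/256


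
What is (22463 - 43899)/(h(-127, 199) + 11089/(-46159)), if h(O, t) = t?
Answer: -247366081/2293638 ≈ -107.85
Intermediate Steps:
(22463 - 43899)/(h(-127, 199) + 11089/(-46159)) = (22463 - 43899)/(199 + 11089/(-46159)) = -21436/(199 + 11089*(-1/46159)) = -21436/(199 - 11089/46159) = -21436/9174552/46159 = -21436*46159/9174552 = -247366081/2293638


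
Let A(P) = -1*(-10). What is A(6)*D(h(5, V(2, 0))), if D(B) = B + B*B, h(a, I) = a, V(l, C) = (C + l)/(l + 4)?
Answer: 300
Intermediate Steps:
A(P) = 10
V(l, C) = (C + l)/(4 + l)
D(B) = B + B²
A(6)*D(h(5, V(2, 0))) = 10*(5*(1 + 5)) = 10*(5*6) = 10*30 = 300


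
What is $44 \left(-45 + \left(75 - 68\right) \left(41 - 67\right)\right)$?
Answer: $-9988$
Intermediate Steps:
$44 \left(-45 + \left(75 - 68\right) \left(41 - 67\right)\right) = 44 \left(-45 + 7 \left(-26\right)\right) = 44 \left(-45 - 182\right) = 44 \left(-227\right) = -9988$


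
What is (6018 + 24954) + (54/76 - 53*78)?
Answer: 1019871/38 ≈ 26839.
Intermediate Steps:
(6018 + 24954) + (54/76 - 53*78) = 30972 + (54*(1/76) - 4134) = 30972 + (27/38 - 4134) = 30972 - 157065/38 = 1019871/38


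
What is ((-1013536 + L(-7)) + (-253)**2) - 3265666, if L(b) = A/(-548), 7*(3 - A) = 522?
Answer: -16169479847/3836 ≈ -4.2152e+6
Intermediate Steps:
A = -501/7 (A = 3 - 1/7*522 = 3 - 522/7 = -501/7 ≈ -71.571)
L(b) = 501/3836 (L(b) = -501/7/(-548) = -501/7*(-1/548) = 501/3836)
((-1013536 + L(-7)) + (-253)**2) - 3265666 = ((-1013536 + 501/3836) + (-253)**2) - 3265666 = (-3887923595/3836 + 64009) - 3265666 = -3642385071/3836 - 3265666 = -16169479847/3836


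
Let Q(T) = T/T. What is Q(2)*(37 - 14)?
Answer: 23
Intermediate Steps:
Q(T) = 1
Q(2)*(37 - 14) = 1*(37 - 14) = 1*23 = 23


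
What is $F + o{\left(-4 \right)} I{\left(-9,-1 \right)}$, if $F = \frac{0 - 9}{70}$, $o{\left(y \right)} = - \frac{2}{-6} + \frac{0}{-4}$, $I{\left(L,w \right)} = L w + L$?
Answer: $- \frac{9}{70} \approx -0.12857$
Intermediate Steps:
$I{\left(L,w \right)} = L + L w$
$o{\left(y \right)} = \frac{1}{3}$ ($o{\left(y \right)} = \left(-2\right) \left(- \frac{1}{6}\right) + 0 \left(- \frac{1}{4}\right) = \frac{1}{3} + 0 = \frac{1}{3}$)
$F = - \frac{9}{70}$ ($F = \left(0 - 9\right) \frac{1}{70} = \left(-9\right) \frac{1}{70} = - \frac{9}{70} \approx -0.12857$)
$F + o{\left(-4 \right)} I{\left(-9,-1 \right)} = - \frac{9}{70} + \frac{\left(-9\right) \left(1 - 1\right)}{3} = - \frac{9}{70} + \frac{\left(-9\right) 0}{3} = - \frac{9}{70} + \frac{1}{3} \cdot 0 = - \frac{9}{70} + 0 = - \frac{9}{70}$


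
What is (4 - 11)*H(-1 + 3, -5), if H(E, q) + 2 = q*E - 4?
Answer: 112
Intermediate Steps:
H(E, q) = -6 + E*q (H(E, q) = -2 + (q*E - 4) = -2 + (E*q - 4) = -2 + (-4 + E*q) = -6 + E*q)
(4 - 11)*H(-1 + 3, -5) = (4 - 11)*(-6 + (-1 + 3)*(-5)) = -7*(-6 + 2*(-5)) = -7*(-6 - 10) = -7*(-16) = 112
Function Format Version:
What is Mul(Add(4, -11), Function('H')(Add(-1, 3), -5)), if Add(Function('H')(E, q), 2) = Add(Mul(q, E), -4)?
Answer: 112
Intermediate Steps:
Function('H')(E, q) = Add(-6, Mul(E, q)) (Function('H')(E, q) = Add(-2, Add(Mul(q, E), -4)) = Add(-2, Add(Mul(E, q), -4)) = Add(-2, Add(-4, Mul(E, q))) = Add(-6, Mul(E, q)))
Mul(Add(4, -11), Function('H')(Add(-1, 3), -5)) = Mul(Add(4, -11), Add(-6, Mul(Add(-1, 3), -5))) = Mul(-7, Add(-6, Mul(2, -5))) = Mul(-7, Add(-6, -10)) = Mul(-7, -16) = 112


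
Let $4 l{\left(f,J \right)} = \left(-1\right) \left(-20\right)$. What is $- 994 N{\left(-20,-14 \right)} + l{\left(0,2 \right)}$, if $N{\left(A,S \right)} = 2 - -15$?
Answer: $-16893$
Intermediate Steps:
$N{\left(A,S \right)} = 17$ ($N{\left(A,S \right)} = 2 + 15 = 17$)
$l{\left(f,J \right)} = 5$ ($l{\left(f,J \right)} = \frac{\left(-1\right) \left(-20\right)}{4} = \frac{1}{4} \cdot 20 = 5$)
$- 994 N{\left(-20,-14 \right)} + l{\left(0,2 \right)} = \left(-994\right) 17 + 5 = -16898 + 5 = -16893$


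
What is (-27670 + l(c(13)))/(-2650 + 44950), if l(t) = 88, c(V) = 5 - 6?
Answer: -4597/7050 ≈ -0.65206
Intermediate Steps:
c(V) = -1
(-27670 + l(c(13)))/(-2650 + 44950) = (-27670 + 88)/(-2650 + 44950) = -27582/42300 = -27582*1/42300 = -4597/7050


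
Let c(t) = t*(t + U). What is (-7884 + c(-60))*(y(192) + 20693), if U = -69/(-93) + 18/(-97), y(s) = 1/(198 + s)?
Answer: -17461871330288/195455 ≈ -8.9340e+7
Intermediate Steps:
U = 1673/3007 (U = -69*(-1/93) + 18*(-1/97) = 23/31 - 18/97 = 1673/3007 ≈ 0.55637)
c(t) = t*(1673/3007 + t) (c(t) = t*(t + 1673/3007) = t*(1673/3007 + t))
(-7884 + c(-60))*(y(192) + 20693) = (-7884 + (1/3007)*(-60)*(1673 + 3007*(-60)))*(1/(198 + 192) + 20693) = (-7884 + (1/3007)*(-60)*(1673 - 180420))*(1/390 + 20693) = (-7884 + (1/3007)*(-60)*(-178747))*(1/390 + 20693) = (-7884 + 10724820/3007)*(8070271/390) = -12982368/3007*8070271/390 = -17461871330288/195455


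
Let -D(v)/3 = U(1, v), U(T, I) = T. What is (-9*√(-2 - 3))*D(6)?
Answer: 27*I*√5 ≈ 60.374*I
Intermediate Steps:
D(v) = -3 (D(v) = -3*1 = -3)
(-9*√(-2 - 3))*D(6) = -9*√(-2 - 3)*(-3) = -9*I*√5*(-3) = 27*I*√5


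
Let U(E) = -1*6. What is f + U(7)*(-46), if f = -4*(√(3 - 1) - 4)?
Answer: 292 - 4*√2 ≈ 286.34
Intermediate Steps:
U(E) = -6
f = 16 - 4*√2 (f = -4*(√2 - 4) = -4*(-4 + √2) = 16 - 4*√2 ≈ 10.343)
f + U(7)*(-46) = (16 - 4*√2) - 6*(-46) = (16 - 4*√2) + 276 = 292 - 4*√2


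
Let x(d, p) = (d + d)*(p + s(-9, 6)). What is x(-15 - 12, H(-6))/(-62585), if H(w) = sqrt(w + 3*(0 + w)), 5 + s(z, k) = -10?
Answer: -162/12517 + 108*I*sqrt(6)/62585 ≈ -0.012942 + 0.004227*I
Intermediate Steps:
s(z, k) = -15 (s(z, k) = -5 - 10 = -15)
H(w) = 2*sqrt(w) (H(w) = sqrt(w + 3*w) = sqrt(4*w) = 2*sqrt(w))
x(d, p) = 2*d*(-15 + p) (x(d, p) = (d + d)*(p - 15) = (2*d)*(-15 + p) = 2*d*(-15 + p))
x(-15 - 12, H(-6))/(-62585) = (2*(-15 - 12)*(-15 + 2*sqrt(-6)))/(-62585) = (2*(-27)*(-15 + 2*(I*sqrt(6))))*(-1/62585) = (2*(-27)*(-15 + 2*I*sqrt(6)))*(-1/62585) = (810 - 108*I*sqrt(6))*(-1/62585) = -162/12517 + 108*I*sqrt(6)/62585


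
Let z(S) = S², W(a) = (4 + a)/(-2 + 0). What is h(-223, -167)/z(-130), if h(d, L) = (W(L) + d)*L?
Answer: 47261/33800 ≈ 1.3983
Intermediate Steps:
W(a) = -2 - a/2 (W(a) = (4 + a)/(-2) = (4 + a)*(-½) = -2 - a/2)
h(d, L) = L*(-2 + d - L/2) (h(d, L) = ((-2 - L/2) + d)*L = (-2 + d - L/2)*L = L*(-2 + d - L/2))
h(-223, -167)/z(-130) = ((½)*(-167)*(-4 - 1*(-167) + 2*(-223)))/((-130)²) = ((½)*(-167)*(-4 + 167 - 446))/16900 = ((½)*(-167)*(-283))*(1/16900) = (47261/2)*(1/16900) = 47261/33800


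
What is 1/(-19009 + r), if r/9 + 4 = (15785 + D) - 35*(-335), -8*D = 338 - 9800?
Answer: 4/956759 ≈ 4.1808e-6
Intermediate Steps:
D = 4731/4 (D = -(338 - 9800)/8 = -⅛*(-9462) = 4731/4 ≈ 1182.8)
r = 1032795/4 (r = -36 + 9*((15785 + 4731/4) - 35*(-335)) = -36 + 9*(67871/4 + 11725) = -36 + 9*(114771/4) = -36 + 1032939/4 = 1032795/4 ≈ 2.5820e+5)
1/(-19009 + r) = 1/(-19009 + 1032795/4) = 1/(956759/4) = 4/956759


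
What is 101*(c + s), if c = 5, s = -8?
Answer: -303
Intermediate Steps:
101*(c + s) = 101*(5 - 8) = 101*(-3) = -303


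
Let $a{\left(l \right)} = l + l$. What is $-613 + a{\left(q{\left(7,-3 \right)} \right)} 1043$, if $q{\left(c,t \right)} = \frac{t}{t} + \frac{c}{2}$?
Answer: $8774$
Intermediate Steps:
$q{\left(c,t \right)} = 1 + \frac{c}{2}$ ($q{\left(c,t \right)} = 1 + c \frac{1}{2} = 1 + \frac{c}{2}$)
$a{\left(l \right)} = 2 l$
$-613 + a{\left(q{\left(7,-3 \right)} \right)} 1043 = -613 + 2 \left(1 + \frac{1}{2} \cdot 7\right) 1043 = -613 + 2 \left(1 + \frac{7}{2}\right) 1043 = -613 + 2 \cdot \frac{9}{2} \cdot 1043 = -613 + 9 \cdot 1043 = -613 + 9387 = 8774$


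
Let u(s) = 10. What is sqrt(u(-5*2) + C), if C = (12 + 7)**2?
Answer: sqrt(371) ≈ 19.261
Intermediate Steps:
C = 361 (C = 19**2 = 361)
sqrt(u(-5*2) + C) = sqrt(10 + 361) = sqrt(371)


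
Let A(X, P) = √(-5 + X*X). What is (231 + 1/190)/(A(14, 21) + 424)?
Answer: 9304892/17060575 - 43891*√191/34121150 ≈ 0.52763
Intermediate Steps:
A(X, P) = √(-5 + X²)
(231 + 1/190)/(A(14, 21) + 424) = (231 + 1/190)/(√(-5 + 14²) + 424) = (231 + 1/190)/(√(-5 + 196) + 424) = 43891/(190*(√191 + 424)) = 43891/(190*(424 + √191))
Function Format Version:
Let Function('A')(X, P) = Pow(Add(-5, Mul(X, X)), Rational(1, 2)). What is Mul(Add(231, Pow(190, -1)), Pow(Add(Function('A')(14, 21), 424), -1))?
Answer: Add(Rational(9304892, 17060575), Mul(Rational(-43891, 34121150), Pow(191, Rational(1, 2)))) ≈ 0.52763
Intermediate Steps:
Function('A')(X, P) = Pow(Add(-5, Pow(X, 2)), Rational(1, 2))
Mul(Add(231, Pow(190, -1)), Pow(Add(Function('A')(14, 21), 424), -1)) = Mul(Add(231, Pow(190, -1)), Pow(Add(Pow(Add(-5, Pow(14, 2)), Rational(1, 2)), 424), -1)) = Mul(Add(231, Rational(1, 190)), Pow(Add(Pow(Add(-5, 196), Rational(1, 2)), 424), -1)) = Mul(Rational(43891, 190), Pow(Add(Pow(191, Rational(1, 2)), 424), -1)) = Mul(Rational(43891, 190), Pow(Add(424, Pow(191, Rational(1, 2))), -1))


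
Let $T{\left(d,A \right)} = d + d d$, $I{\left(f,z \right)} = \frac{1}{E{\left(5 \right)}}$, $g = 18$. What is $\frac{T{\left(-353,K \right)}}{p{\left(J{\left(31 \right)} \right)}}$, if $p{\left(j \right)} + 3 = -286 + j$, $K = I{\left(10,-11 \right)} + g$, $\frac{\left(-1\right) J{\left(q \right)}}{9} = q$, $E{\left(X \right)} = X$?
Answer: $- \frac{15532}{71} \approx -218.76$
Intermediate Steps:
$J{\left(q \right)} = - 9 q$
$I{\left(f,z \right)} = \frac{1}{5}$
$K = \frac{91}{5}$ ($K = \frac{1}{5} + 18 = \frac{91}{5} \approx 18.2$)
$T{\left(d,A \right)} = d + d^{2}$
$p{\left(j \right)} = -289 + j$ ($p{\left(j \right)} = -3 + \left(-286 + j\right) = -289 + j$)
$\frac{T{\left(-353,K \right)}}{p{\left(J{\left(31 \right)} \right)}} = \frac{\left(-353\right) \left(1 - 353\right)}{-289 - 279} = \frac{\left(-353\right) \left(-352\right)}{-289 - 279} = \frac{124256}{-568} = 124256 \left(- \frac{1}{568}\right) = - \frac{15532}{71}$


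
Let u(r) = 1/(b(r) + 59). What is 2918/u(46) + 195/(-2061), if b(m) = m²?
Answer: 4360148485/687 ≈ 6.3466e+6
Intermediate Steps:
u(r) = 1/(59 + r²) (u(r) = 1/(r² + 59) = 1/(59 + r²))
2918/u(46) + 195/(-2061) = 2918/(1/(59 + 46²)) + 195/(-2061) = 2918/(1/(59 + 2116)) + 195*(-1/2061) = 2918/(1/2175) - 65/687 = 2918*2175 - 65/687 = 6346650 - 65/687 = 4360148485/687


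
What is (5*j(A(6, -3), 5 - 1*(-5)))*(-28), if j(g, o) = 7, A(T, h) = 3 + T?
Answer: -980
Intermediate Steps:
(5*j(A(6, -3), 5 - 1*(-5)))*(-28) = (5*7)*(-28) = 35*(-28) = -980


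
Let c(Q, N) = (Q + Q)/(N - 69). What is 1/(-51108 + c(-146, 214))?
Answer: -145/7410952 ≈ -1.9566e-5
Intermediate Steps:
c(Q, N) = 2*Q/(-69 + N) (c(Q, N) = (2*Q)/(-69 + N) = 2*Q/(-69 + N))
1/(-51108 + c(-146, 214)) = 1/(-51108 + 2*(-146)/(-69 + 214)) = 1/(-51108 + 2*(-146)/145) = 1/(-51108 + 2*(-146)*(1/145)) = 1/(-51108 - 292/145) = 1/(-7410952/145) = -145/7410952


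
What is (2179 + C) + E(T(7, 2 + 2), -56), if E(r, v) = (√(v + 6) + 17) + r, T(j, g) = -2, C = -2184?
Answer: 10 + 5*I*√2 ≈ 10.0 + 7.0711*I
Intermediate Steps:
E(r, v) = 17 + r + √(6 + v) (E(r, v) = (√(6 + v) + 17) + r = (17 + √(6 + v)) + r = 17 + r + √(6 + v))
(2179 + C) + E(T(7, 2 + 2), -56) = (2179 - 2184) + (17 - 2 + √(6 - 56)) = -5 + (17 - 2 + √(-50)) = -5 + (17 - 2 + 5*I*√2) = -5 + (15 + 5*I*√2) = 10 + 5*I*√2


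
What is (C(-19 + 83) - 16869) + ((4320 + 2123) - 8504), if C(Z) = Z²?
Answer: -14834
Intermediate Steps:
(C(-19 + 83) - 16869) + ((4320 + 2123) - 8504) = ((-19 + 83)² - 16869) + ((4320 + 2123) - 8504) = (64² - 16869) + (6443 - 8504) = (4096 - 16869) - 2061 = -12773 - 2061 = -14834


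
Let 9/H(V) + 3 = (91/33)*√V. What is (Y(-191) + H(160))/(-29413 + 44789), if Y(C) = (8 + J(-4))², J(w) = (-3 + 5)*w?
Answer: 29403/20221884784 + 27027*√10/5055471196 ≈ 1.8360e-5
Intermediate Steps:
J(w) = 2*w
H(V) = 9/(-3 + 91*√V/33) (H(V) = 9/(-3 + (91/33)*√V) = 9/(-3 + (91*(1/33))*√V) = 9/(-3 + 91*√V/33))
Y(C) = 0 (Y(C) = (8 + 2*(-4))² = (8 - 8)² = 0² = 0)
(Y(-191) + H(160))/(-29413 + 44789) = (0 + 297/(-99 + 91*√160))/(-29413 + 44789) = (0 + 297/(-99 + 91*(4*√10)))/15376 = (0 + 297/(-99 + 364*√10))*(1/15376) = (297/(-99 + 364*√10))*(1/15376) = 297/(15376*(-99 + 364*√10))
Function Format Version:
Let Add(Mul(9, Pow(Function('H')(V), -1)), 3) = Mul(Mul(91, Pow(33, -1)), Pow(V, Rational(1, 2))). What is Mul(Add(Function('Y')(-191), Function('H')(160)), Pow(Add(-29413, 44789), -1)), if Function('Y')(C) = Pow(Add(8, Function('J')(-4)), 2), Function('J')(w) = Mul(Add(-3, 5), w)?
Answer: Add(Rational(29403, 20221884784), Mul(Rational(27027, 5055471196), Pow(10, Rational(1, 2)))) ≈ 1.8360e-5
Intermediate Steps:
Function('J')(w) = Mul(2, w)
Function('H')(V) = Mul(9, Pow(Add(-3, Mul(Rational(91, 33), Pow(V, Rational(1, 2)))), -1)) (Function('H')(V) = Mul(9, Pow(Add(-3, Mul(Mul(91, Pow(33, -1)), Pow(V, Rational(1, 2)))), -1)) = Mul(9, Pow(Add(-3, Mul(Mul(91, Rational(1, 33)), Pow(V, Rational(1, 2)))), -1)) = Mul(9, Pow(Add(-3, Mul(Rational(91, 33), Pow(V, Rational(1, 2)))), -1)))
Function('Y')(C) = 0 (Function('Y')(C) = Pow(Add(8, Mul(2, -4)), 2) = Pow(Add(8, -8), 2) = Pow(0, 2) = 0)
Mul(Add(Function('Y')(-191), Function('H')(160)), Pow(Add(-29413, 44789), -1)) = Mul(Add(0, Mul(297, Pow(Add(-99, Mul(91, Pow(160, Rational(1, 2)))), -1))), Pow(Add(-29413, 44789), -1)) = Mul(Add(0, Mul(297, Pow(Add(-99, Mul(91, Mul(4, Pow(10, Rational(1, 2))))), -1))), Pow(15376, -1)) = Mul(Add(0, Mul(297, Pow(Add(-99, Mul(364, Pow(10, Rational(1, 2)))), -1))), Rational(1, 15376)) = Mul(Mul(297, Pow(Add(-99, Mul(364, Pow(10, Rational(1, 2)))), -1)), Rational(1, 15376)) = Mul(Rational(297, 15376), Pow(Add(-99, Mul(364, Pow(10, Rational(1, 2)))), -1))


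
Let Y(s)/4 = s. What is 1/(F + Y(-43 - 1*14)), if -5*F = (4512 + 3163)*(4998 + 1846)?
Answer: -1/10505768 ≈ -9.5186e-8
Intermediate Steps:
Y(s) = 4*s
F = -10505540 (F = -(4512 + 3163)*(4998 + 1846)/5 = -1535*6844 = -⅕*52527700 = -10505540)
1/(F + Y(-43 - 1*14)) = 1/(-10505540 + 4*(-43 - 1*14)) = 1/(-10505540 + 4*(-43 - 14)) = 1/(-10505540 + 4*(-57)) = 1/(-10505540 - 228) = 1/(-10505768) = -1/10505768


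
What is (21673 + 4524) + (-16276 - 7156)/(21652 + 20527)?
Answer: 1104939831/42179 ≈ 26196.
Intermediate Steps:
(21673 + 4524) + (-16276 - 7156)/(21652 + 20527) = 26197 - 23432/42179 = 1104939831/42179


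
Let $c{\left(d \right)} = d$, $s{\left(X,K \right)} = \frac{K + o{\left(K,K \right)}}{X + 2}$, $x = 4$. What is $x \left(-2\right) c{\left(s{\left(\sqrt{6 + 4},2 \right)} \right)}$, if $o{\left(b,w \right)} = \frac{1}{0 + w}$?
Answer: $\frac{20}{3} - \frac{10 \sqrt{10}}{3} \approx -3.8743$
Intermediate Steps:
$o{\left(b,w \right)} = \frac{1}{w}$
$s{\left(X,K \right)} = \frac{K + \frac{1}{K}}{2 + X}$ ($s{\left(X,K \right)} = \frac{K + \frac{1}{K}}{X + 2} = \frac{K + \frac{1}{K}}{2 + X}$)
$x \left(-2\right) c{\left(s{\left(\sqrt{6 + 4},2 \right)} \right)} = 4 \left(-2\right) \frac{1 + 2^{2}}{2 \left(2 + \sqrt{6 + 4}\right)} = - 8 \frac{1 + 4}{2 \left(2 + \sqrt{10}\right)} = - 8 \cdot \frac{1}{2} \frac{1}{2 + \sqrt{10}} \cdot 5 = - 8 \frac{5}{2 \left(2 + \sqrt{10}\right)} = - \frac{20}{2 + \sqrt{10}}$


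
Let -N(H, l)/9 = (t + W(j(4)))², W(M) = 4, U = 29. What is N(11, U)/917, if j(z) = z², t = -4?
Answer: 0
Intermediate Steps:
N(H, l) = 0 (N(H, l) = -9*(-4 + 4)² = -9*0² = -9*0 = 0)
N(11, U)/917 = 0/917 = 0*(1/917) = 0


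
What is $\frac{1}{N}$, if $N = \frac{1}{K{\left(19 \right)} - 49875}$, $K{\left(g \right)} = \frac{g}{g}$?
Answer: $-49874$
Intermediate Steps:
$K{\left(g \right)} = 1$
$N = - \frac{1}{49874}$ ($N = \frac{1}{1 - 49875} = \frac{1}{-49874} = - \frac{1}{49874} \approx -2.0051 \cdot 10^{-5}$)
$\frac{1}{N} = \frac{1}{- \frac{1}{49874}} = -49874$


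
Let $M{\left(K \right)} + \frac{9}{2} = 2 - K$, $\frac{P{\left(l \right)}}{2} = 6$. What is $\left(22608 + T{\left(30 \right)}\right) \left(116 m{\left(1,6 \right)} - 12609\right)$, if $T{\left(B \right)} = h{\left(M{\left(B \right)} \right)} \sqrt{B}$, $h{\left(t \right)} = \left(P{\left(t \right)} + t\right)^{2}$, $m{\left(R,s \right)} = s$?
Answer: $-269329104 - \frac{20025753 \sqrt{30}}{4} \approx -2.9675 \cdot 10^{8}$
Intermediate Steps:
$P{\left(l \right)} = 12$ ($P{\left(l \right)} = 2 \cdot 6 = 12$)
$M{\left(K \right)} = - \frac{5}{2} - K$ ($M{\left(K \right)} = - \frac{9}{2} - \left(-2 + K\right) = - \frac{5}{2} - K$)
$h{\left(t \right)} = \left(12 + t\right)^{2}$
$T{\left(B \right)} = \sqrt{B} \left(\frac{19}{2} - B\right)^{2}$ ($T{\left(B \right)} = \left(12 - \left(\frac{5}{2} + B\right)\right)^{2} \sqrt{B} = \left(\frac{19}{2} - B\right)^{2} \sqrt{B} = \sqrt{B} \left(\frac{19}{2} - B\right)^{2}$)
$\left(22608 + T{\left(30 \right)}\right) \left(116 m{\left(1,6 \right)} - 12609\right) = \left(22608 + \frac{\sqrt{30} \left(-19 + 2 \cdot 30\right)^{2}}{4}\right) \left(116 \cdot 6 - 12609\right) = \left(22608 + \frac{\sqrt{30} \left(-19 + 60\right)^{2}}{4}\right) \left(696 - 12609\right) = \left(22608 + \frac{\sqrt{30} \cdot 41^{2}}{4}\right) \left(-11913\right) = \left(22608 + \frac{1}{4} \sqrt{30} \cdot 1681\right) \left(-11913\right) = \left(22608 + \frac{1681 \sqrt{30}}{4}\right) \left(-11913\right) = -269329104 - \frac{20025753 \sqrt{30}}{4}$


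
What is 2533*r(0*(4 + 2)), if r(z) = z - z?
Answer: 0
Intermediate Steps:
r(z) = 0
2533*r(0*(4 + 2)) = 2533*0 = 0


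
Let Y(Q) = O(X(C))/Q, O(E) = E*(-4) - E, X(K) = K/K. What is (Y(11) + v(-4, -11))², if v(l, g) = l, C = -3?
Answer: 2401/121 ≈ 19.843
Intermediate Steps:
X(K) = 1
O(E) = -5*E (O(E) = -4*E - E = -5*E)
Y(Q) = -5/Q (Y(Q) = (-5*1)/Q = -5/Q)
(Y(11) + v(-4, -11))² = (-5/11 - 4)² = (-49/11)² = 2401/121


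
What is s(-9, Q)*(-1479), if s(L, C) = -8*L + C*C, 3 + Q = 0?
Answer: -119799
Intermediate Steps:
Q = -3 (Q = -3 + 0 = -3)
s(L, C) = C**2 - 8*L (s(L, C) = -8*L + C**2 = C**2 - 8*L)
s(-9, Q)*(-1479) = ((-3)**2 - 8*(-9))*(-1479) = (9 + 72)*(-1479) = 81*(-1479) = -119799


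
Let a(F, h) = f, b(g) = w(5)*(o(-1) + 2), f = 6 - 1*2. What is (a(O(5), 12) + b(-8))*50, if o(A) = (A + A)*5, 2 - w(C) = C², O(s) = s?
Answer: 9400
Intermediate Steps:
f = 4 (f = 6 - 2 = 4)
w(C) = 2 - C²
o(A) = 10*A (o(A) = (2*A)*5 = 10*A)
b(g) = 184 (b(g) = (2 - 1*5²)*(10*(-1) + 2) = (2 - 1*25)*(-10 + 2) = (2 - 25)*(-8) = -23*(-8) = 184)
a(F, h) = 4
(a(O(5), 12) + b(-8))*50 = (4 + 184)*50 = 188*50 = 9400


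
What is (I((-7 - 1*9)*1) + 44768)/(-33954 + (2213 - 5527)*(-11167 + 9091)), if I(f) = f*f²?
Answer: 20336/3422955 ≈ 0.0059411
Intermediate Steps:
I(f) = f³
(I((-7 - 1*9)*1) + 44768)/(-33954 + (2213 - 5527)*(-11167 + 9091)) = (((-7 - 1*9)*1)³ + 44768)/(-33954 + (2213 - 5527)*(-11167 + 9091)) = (((-7 - 9)*1)³ + 44768)/(-33954 - 3314*(-2076)) = ((-16*1)³ + 44768)/(-33954 + 6879864) = ((-16)³ + 44768)/6845910 = (-4096 + 44768)*(1/6845910) = 40672*(1/6845910) = 20336/3422955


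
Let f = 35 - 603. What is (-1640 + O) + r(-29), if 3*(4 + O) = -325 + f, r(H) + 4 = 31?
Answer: -5744/3 ≈ -1914.7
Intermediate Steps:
r(H) = 27 (r(H) = -4 + 31 = 27)
f = -568
O = -905/3 (O = -4 + (-325 - 568)/3 = -4 + (1/3)*(-893) = -4 - 893/3 = -905/3 ≈ -301.67)
(-1640 + O) + r(-29) = (-1640 - 905/3) + 27 = -5825/3 + 27 = -5744/3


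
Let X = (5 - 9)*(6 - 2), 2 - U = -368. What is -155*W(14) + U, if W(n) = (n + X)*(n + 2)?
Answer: 5330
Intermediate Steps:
U = 370 (U = 2 - 1*(-368) = 2 + 368 = 370)
X = -16 (X = -4*4 = -16)
W(n) = (-16 + n)*(2 + n) (W(n) = (n - 16)*(n + 2) = (-16 + n)*(2 + n))
-155*W(14) + U = -155*(-32 + 14² - 14*14) + 370 = -155*(-32 + 196 - 196) + 370 = -155*(-32) + 370 = 4960 + 370 = 5330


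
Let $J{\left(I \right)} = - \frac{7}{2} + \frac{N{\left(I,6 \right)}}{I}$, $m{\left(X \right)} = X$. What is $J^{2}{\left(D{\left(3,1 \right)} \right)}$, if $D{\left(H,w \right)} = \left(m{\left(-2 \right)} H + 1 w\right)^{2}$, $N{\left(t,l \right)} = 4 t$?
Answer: $\frac{1}{4} \approx 0.25$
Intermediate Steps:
$D{\left(H,w \right)} = \left(w - 2 H\right)^{2}$ ($D{\left(H,w \right)} = \left(- 2 H + 1 w\right)^{2} = \left(- 2 H + w\right)^{2} = \left(w - 2 H\right)^{2}$)
$J{\left(I \right)} = \frac{1}{2}$ ($J{\left(I \right)} = - \frac{7}{2} + \frac{4 I}{I} = \left(-7\right) \frac{1}{2} + 4 = - \frac{7}{2} + 4 = \frac{1}{2}$)
$J^{2}{\left(D{\left(3,1 \right)} \right)} = \left(\frac{1}{2}\right)^{2} = \frac{1}{4}$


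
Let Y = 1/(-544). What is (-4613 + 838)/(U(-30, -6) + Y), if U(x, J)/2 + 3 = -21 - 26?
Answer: 2053600/54401 ≈ 37.749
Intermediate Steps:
U(x, J) = -100 (U(x, J) = -6 + 2*(-21 - 26) = -6 + 2*(-47) = -6 - 94 = -100)
Y = -1/544 ≈ -0.0018382
(-4613 + 838)/(U(-30, -6) + Y) = (-4613 + 838)/(-100 - 1/544) = -3775/(-54401/544) = -3775*(-544/54401) = 2053600/54401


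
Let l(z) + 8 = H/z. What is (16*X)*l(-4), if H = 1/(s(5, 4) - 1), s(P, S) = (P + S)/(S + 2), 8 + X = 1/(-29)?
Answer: 31688/29 ≈ 1092.7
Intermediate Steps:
X = -233/29 (X = -8 + 1/(-29) = -8 - 1/29 = -233/29 ≈ -8.0345)
s(P, S) = (P + S)/(2 + S)
H = 2 (H = 1/((5 + 4)/(2 + 4) - 1) = 1/(9/6 - 1) = 1/((1/6)*9 - 1) = 1/(3/2 - 1) = 1/(1/2) = 2)
l(z) = -8 + 2/z
(16*X)*l(-4) = (16*(-233/29))*(-8 + 2/(-4)) = -3728*(-8 + 2*(-1/4))/29 = -3728*(-8 - 1/2)/29 = -3728/29*(-17/2) = 31688/29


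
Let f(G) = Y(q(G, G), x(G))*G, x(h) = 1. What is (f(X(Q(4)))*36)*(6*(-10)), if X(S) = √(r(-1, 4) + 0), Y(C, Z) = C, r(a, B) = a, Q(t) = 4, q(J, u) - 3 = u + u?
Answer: 4320 - 6480*I ≈ 4320.0 - 6480.0*I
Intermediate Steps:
q(J, u) = 3 + 2*u (q(J, u) = 3 + (u + u) = 3 + 2*u)
X(S) = I (X(S) = √(-1 + 0) = √(-1) = I)
f(G) = G*(3 + 2*G) (f(G) = (3 + 2*G)*G = G*(3 + 2*G))
(f(X(Q(4)))*36)*(6*(-10)) = ((I*(3 + 2*I))*36)*(6*(-10)) = (36*I*(3 + 2*I))*(-60) = -2160*I*(3 + 2*I)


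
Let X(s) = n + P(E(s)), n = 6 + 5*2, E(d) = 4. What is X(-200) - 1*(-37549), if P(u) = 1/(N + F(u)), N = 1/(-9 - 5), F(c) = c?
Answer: 2066089/55 ≈ 37565.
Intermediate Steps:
N = -1/14 (N = 1/(-14) = -1/14 ≈ -0.071429)
P(u) = 1/(-1/14 + u)
n = 16 (n = 6 + 10 = 16)
X(s) = 894/55 (X(s) = 16 + 14/(-1 + 14*4) = 16 + 14/(-1 + 56) = 16 + 14/55 = 894/55)
X(-200) - 1*(-37549) = 894/55 - 1*(-37549) = 894/55 + 37549 = 2066089/55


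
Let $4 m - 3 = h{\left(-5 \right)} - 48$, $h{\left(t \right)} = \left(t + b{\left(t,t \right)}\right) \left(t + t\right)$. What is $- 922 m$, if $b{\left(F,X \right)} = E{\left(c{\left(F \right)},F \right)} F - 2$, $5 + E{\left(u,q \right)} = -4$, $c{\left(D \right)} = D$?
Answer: $\frac{195925}{2} \approx 97963.0$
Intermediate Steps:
$E{\left(u,q \right)} = -9$ ($E{\left(u,q \right)} = -5 - 4 = -9$)
$b{\left(F,X \right)} = -2 - 9 F$ ($b{\left(F,X \right)} = - 9 F - 2 = -2 - 9 F$)
$h{\left(t \right)} = 2 t \left(-2 - 8 t\right)$ ($h{\left(t \right)} = \left(t - \left(2 + 9 t\right)\right) \left(t + t\right) = \left(-2 - 8 t\right) 2 t = 2 t \left(-2 - 8 t\right)$)
$m = - \frac{425}{4}$ ($m = \frac{3}{4} + \frac{4 \left(-5\right) \left(-1 - -20\right) - 48}{4} = \frac{3}{4} + \frac{4 \left(-5\right) \left(-1 + 20\right) - 48}{4} = \frac{3}{4} + \frac{4 \left(-5\right) 19 - 48}{4} = \frac{3}{4} + \frac{-380 - 48}{4} = \frac{3}{4} + \frac{1}{4} \left(-428\right) = \frac{3}{4} - 107 = - \frac{425}{4} \approx -106.25$)
$- 922 m = \left(-922\right) \left(- \frac{425}{4}\right) = \frac{195925}{2}$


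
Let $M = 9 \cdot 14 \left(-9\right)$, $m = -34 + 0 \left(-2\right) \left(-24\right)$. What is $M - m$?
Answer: $-1100$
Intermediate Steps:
$m = -34$ ($m = -34 + 0 \left(-24\right) = -34 + 0 = -34$)
$M = -1134$ ($M = 126 \left(-9\right) = -1134$)
$M - m = -1134 - -34 = -1134 + 34 = -1100$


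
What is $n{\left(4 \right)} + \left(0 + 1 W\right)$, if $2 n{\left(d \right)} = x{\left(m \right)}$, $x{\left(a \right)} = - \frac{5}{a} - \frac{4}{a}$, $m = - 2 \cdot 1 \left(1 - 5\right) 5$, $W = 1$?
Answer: $\frac{71}{80} \approx 0.8875$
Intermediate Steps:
$m = 40$ ($m = - 2 \cdot 1 \left(-4\right) 5 = \left(-2\right) \left(-4\right) 5 = 8 \cdot 5 = 40$)
$x{\left(a \right)} = - \frac{9}{a}$
$n{\left(d \right)} = - \frac{9}{80}$ ($n{\left(d \right)} = \frac{\left(-9\right) \frac{1}{40}}{2} = \frac{1}{2} \left(- \frac{9}{40}\right) = - \frac{9}{80}$)
$n{\left(4 \right)} + \left(0 + 1 W\right) = - \frac{9}{80} + \left(0 + 1 \cdot 1\right) = - \frac{9}{80} + \left(0 + 1\right) = - \frac{9}{80} + 1 = \frac{71}{80}$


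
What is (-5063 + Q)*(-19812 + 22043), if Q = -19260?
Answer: -54264613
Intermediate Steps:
(-5063 + Q)*(-19812 + 22043) = (-5063 - 19260)*(-19812 + 22043) = -24323*2231 = -54264613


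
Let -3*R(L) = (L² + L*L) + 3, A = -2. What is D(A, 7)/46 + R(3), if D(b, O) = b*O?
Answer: -168/23 ≈ -7.3043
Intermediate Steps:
R(L) = -1 - 2*L²/3 (R(L) = -((L² + L*L) + 3)/3 = -((L² + L²) + 3)/3 = -(2*L² + 3)/3 = -(3 + 2*L²)/3 = -1 - 2*L²/3)
D(b, O) = O*b
D(A, 7)/46 + R(3) = (7*(-2))/46 + (-1 - ⅔*3²) = (1/46)*(-14) + (-1 - ⅔*9) = -7/23 + (-1 - 6) = -7/23 - 7 = -168/23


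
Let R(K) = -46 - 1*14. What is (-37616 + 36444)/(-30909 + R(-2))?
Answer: 1172/30969 ≈ 0.037844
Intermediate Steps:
R(K) = -60 (R(K) = -46 - 14 = -60)
(-37616 + 36444)/(-30909 + R(-2)) = (-37616 + 36444)/(-30909 - 60) = -1172/(-30969) = -1172*(-1/30969) = 1172/30969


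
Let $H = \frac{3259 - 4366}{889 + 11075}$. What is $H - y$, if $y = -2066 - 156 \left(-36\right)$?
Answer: $- \frac{14157769}{3988} \approx -3550.1$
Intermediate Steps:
$y = 3550$ ($y = -2066 - -5616 = -2066 + 5616 = 3550$)
$H = - \frac{369}{3988}$ ($H = - \frac{1107}{11964} = \left(-1107\right) \frac{1}{11964} = - \frac{369}{3988} \approx -0.092528$)
$H - y = - \frac{369}{3988} - 3550 = - \frac{14157769}{3988}$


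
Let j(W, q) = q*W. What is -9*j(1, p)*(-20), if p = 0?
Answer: 0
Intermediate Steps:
j(W, q) = W*q
-9*j(1, p)*(-20) = -9*0*(-20) = 0*(-20) = 0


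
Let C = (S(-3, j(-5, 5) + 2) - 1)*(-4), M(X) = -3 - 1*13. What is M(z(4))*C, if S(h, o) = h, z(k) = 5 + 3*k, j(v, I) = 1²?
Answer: -256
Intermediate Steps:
j(v, I) = 1
M(X) = -16 (M(X) = -3 - 13 = -16)
C = 16 (C = (-3 - 1)*(-4) = -4*(-4) = 16)
M(z(4))*C = -16*16 = -256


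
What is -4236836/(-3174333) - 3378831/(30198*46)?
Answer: -1613370654145/1469830454988 ≈ -1.0977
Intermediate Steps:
-4236836/(-3174333) - 3378831/(30198*46) = -4236836*(-1/3174333) - 3378831/1389108 = 4236836/3174333 - 3378831*1/1389108 = 4236836/3174333 - 1126277/463036 = -1613370654145/1469830454988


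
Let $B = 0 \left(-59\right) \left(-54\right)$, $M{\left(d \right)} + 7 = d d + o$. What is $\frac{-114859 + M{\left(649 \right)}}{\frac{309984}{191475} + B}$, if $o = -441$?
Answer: $\frac{9761842275}{51664} \approx 1.8895 \cdot 10^{5}$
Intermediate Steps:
$M{\left(d \right)} = -448 + d^{2}$ ($M{\left(d \right)} = -7 + \left(d d - 441\right) = -7 + \left(d^{2} - 441\right) = -7 + \left(-441 + d^{2}\right) = -448 + d^{2}$)
$B = 0$ ($B = 0 \left(-54\right) = 0$)
$\frac{-114859 + M{\left(649 \right)}}{\frac{309984}{191475} + B} = \frac{-114859 - \left(448 - 649^{2}\right)}{\frac{309984}{191475} + 0} = \frac{-114859 + \left(-448 + 421201\right)}{309984 \cdot \frac{1}{191475} + 0} = \frac{-114859 + 420753}{\frac{103328}{63825} + 0} = \frac{305894}{\frac{103328}{63825}} = 305894 \cdot \frac{63825}{103328} = \frac{9761842275}{51664}$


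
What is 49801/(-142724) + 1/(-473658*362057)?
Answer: -4270216488868015/12237954622337172 ≈ -0.34893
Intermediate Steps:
49801/(-142724) + 1/(-473658*362057) = 49801*(-1/142724) - 1/473658*1/362057 = -49801/142724 - 1/171491194506 = -4270216488868015/12237954622337172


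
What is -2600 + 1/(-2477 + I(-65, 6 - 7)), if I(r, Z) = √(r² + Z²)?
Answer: -15941390277/6131303 - √4226/6131303 ≈ -2600.0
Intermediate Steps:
I(r, Z) = √(Z² + r²)
-2600 + 1/(-2477 + I(-65, 6 - 7)) = -2600 + 1/(-2477 + √((6 - 7)² + (-65)²)) = -2600 + 1/(-2477 + √((-1)² + 4225)) = -2600 + 1/(-2477 + √(1 + 4225)) = -2600 + 1/(-2477 + √4226)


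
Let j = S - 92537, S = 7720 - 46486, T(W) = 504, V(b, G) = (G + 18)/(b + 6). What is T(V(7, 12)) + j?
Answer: -130799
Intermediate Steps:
V(b, G) = (18 + G)/(6 + b)
S = -38766
j = -131303 (j = -38766 - 92537 = -131303)
T(V(7, 12)) + j = 504 - 131303 = -130799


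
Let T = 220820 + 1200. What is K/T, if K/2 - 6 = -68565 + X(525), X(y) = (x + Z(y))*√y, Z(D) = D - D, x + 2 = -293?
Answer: -68559/111010 - 295*√21/22202 ≈ -0.67848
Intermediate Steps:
x = -295 (x = -2 - 293 = -295)
Z(D) = 0
X(y) = -295*√y (X(y) = (-295 + 0)*√y = -295*√y)
T = 222020
K = -137118 - 2950*√21 (K = 12 + 2*(-68565 - 1475*√21) = 12 + (-137130 - 2950*√21) = -137118 - 2950*√21 ≈ -1.5064e+5)
K/T = (-137118 - 2950*√21)/222020 = (-137118 - 2950*√21)*(1/222020) = -68559/111010 - 295*√21/22202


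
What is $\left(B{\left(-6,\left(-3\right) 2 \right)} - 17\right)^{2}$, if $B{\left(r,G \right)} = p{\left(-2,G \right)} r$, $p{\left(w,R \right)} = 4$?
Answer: $1681$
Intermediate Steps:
$B{\left(r,G \right)} = 4 r$
$\left(B{\left(-6,\left(-3\right) 2 \right)} - 17\right)^{2} = \left(4 \left(-6\right) - 17\right)^{2} = \left(-24 - 17\right)^{2} = \left(-41\right)^{2} = 1681$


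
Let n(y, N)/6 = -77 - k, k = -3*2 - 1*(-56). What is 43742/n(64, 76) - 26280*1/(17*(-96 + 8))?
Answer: -2838292/71247 ≈ -39.837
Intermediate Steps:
k = 50 (k = -6 + 56 = 50)
n(y, N) = -762 (n(y, N) = 6*(-77 - 1*50) = 6*(-77 - 50) = 6*(-127) = -762)
43742/n(64, 76) - 26280*1/(17*(-96 + 8)) = 43742/(-762) - 26280*1/(17*(-96 + 8)) = 43742*(-1/762) - 26280/(17*(-88)) = -21871/381 - 26280/(-1496) = -21871/381 - 26280*(-1/1496) = -21871/381 + 3285/187 = -2838292/71247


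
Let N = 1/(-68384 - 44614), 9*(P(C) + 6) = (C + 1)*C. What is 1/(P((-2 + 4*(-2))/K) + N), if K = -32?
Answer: -14463744/86123437 ≈ -0.16794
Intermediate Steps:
P(C) = -6 + C*(1 + C)/9 (P(C) = -6 + ((C + 1)*C)/9 = -6 + ((1 + C)*C)/9 = -6 + (C*(1 + C))/9 = -6 + C*(1 + C)/9)
N = -1/112998 (N = 1/(-112998) = -1/112998 ≈ -8.8497e-6)
1/(P((-2 + 4*(-2))/K) + N) = 1/((-6 + ((-2 + 4*(-2))/(-32))/9 + ((-2 + 4*(-2))/(-32))²/9) - 1/112998) = 1/((-6 + ((-2 - 8)*(-1/32))/9 + ((-2 - 8)*(-1/32))²/9) - 1/112998) = 1/((-6 + (-10*(-1/32))/9 + (-10*(-1/32))²/9) - 1/112998) = 1/((-6 + (⅑)*(5/16) + (5/16)²/9) - 1/112998) = 1/((-6 + 5/144 + (⅑)*(25/256)) - 1/112998) = 1/((-6 + 5/144 + 25/2304) - 1/112998) = 1/(-4573/768 - 1/112998) = 1/(-86123437/14463744) = -14463744/86123437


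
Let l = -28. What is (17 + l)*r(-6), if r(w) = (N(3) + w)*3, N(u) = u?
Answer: 99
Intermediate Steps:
r(w) = 9 + 3*w (r(w) = (3 + w)*3 = 9 + 3*w)
(17 + l)*r(-6) = (17 - 28)*(9 + 3*(-6)) = -11*(9 - 18) = -11*(-9) = 99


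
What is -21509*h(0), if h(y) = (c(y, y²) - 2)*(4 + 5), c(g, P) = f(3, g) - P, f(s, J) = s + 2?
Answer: -580743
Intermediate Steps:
f(s, J) = 2 + s
c(g, P) = 5 - P (c(g, P) = (2 + 3) - P = 5 - P)
h(y) = 27 - 9*y² (h(y) = ((5 - y²) - 2)*(4 + 5) = (3 - y²)*9 = 27 - 9*y²)
-21509*h(0) = -21509*(27 - 9*0²) = -21509*(27 - 9*0) = -21509*(27 + 0) = -21509*27 = -580743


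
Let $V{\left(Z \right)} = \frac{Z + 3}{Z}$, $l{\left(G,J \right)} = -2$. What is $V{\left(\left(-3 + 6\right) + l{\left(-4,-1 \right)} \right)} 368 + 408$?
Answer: $1880$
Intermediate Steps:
$V{\left(Z \right)} = \frac{3 + Z}{Z}$
$V{\left(\left(-3 + 6\right) + l{\left(-4,-1 \right)} \right)} 368 + 408 = \frac{3 + \left(\left(-3 + 6\right) - 2\right)}{\left(-3 + 6\right) - 2} \cdot 368 + 408 = \frac{3 + \left(3 - 2\right)}{3 - 2} \cdot 368 + 408 = \frac{3 + 1}{1} \cdot 368 + 408 = 1 \cdot 4 \cdot 368 + 408 = 4 \cdot 368 + 408 = 1472 + 408 = 1880$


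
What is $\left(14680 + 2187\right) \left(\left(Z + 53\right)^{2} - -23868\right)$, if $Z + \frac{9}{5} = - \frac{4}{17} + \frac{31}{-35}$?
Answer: $\frac{157499490375103}{354025} \approx 4.4488 \cdot 10^{8}$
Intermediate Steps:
$Z = - \frac{1738}{595}$ ($Z = - \frac{9}{5} + \left(- \frac{4}{17} + \frac{31}{-35}\right) = - \frac{9}{5} + \left(\left(-4\right) \frac{1}{17} + 31 \left(- \frac{1}{35}\right)\right) = - \frac{9}{5} - \frac{667}{595} = - \frac{1738}{595} \approx -2.921$)
$\left(14680 + 2187\right) \left(\left(Z + 53\right)^{2} - -23868\right) = \left(14680 + 2187\right) \left(\left(- \frac{1738}{595} + 53\right)^{2} - -23868\right) = 16867 \left(\left(\frac{29797}{595}\right)^{2} + 23868\right) = 16867 \left(\frac{887861209}{354025} + 23868\right) = 16867 \cdot \frac{9337729909}{354025} = \frac{157499490375103}{354025}$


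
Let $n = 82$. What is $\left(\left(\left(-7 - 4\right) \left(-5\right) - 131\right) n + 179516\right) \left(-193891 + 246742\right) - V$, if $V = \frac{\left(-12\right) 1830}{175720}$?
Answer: $\frac{40232116181361}{4393} \approx 9.1582 \cdot 10^{9}$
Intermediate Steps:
$V = - \frac{549}{4393}$ ($V = \left(-21960\right) \frac{1}{175720} = - \frac{549}{4393} \approx -0.12497$)
$\left(\left(\left(-7 - 4\right) \left(-5\right) - 131\right) n + 179516\right) \left(-193891 + 246742\right) - V = \left(\left(\left(-7 - 4\right) \left(-5\right) - 131\right) 82 + 179516\right) \left(-193891 + 246742\right) - - \frac{549}{4393} = \left(\left(\left(-11\right) \left(-5\right) - 131\right) 82 + 179516\right) 52851 + \frac{549}{4393} = \left(\left(55 - 131\right) 82 + 179516\right) 52851 + \frac{549}{4393} = \left(\left(-76\right) 82 + 179516\right) 52851 + \frac{549}{4393} = \left(-6232 + 179516\right) 52851 + \frac{549}{4393} = 173284 \cdot 52851 + \frac{549}{4393} = 9158232684 + \frac{549}{4393} = \frac{40232116181361}{4393}$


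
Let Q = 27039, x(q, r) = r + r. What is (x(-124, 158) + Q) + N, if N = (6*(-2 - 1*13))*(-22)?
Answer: 29335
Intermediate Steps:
x(q, r) = 2*r
N = 1980 (N = (6*(-2 - 13))*(-22) = (6*(-15))*(-22) = -90*(-22) = 1980)
(x(-124, 158) + Q) + N = (2*158 + 27039) + 1980 = (316 + 27039) + 1980 = 27355 + 1980 = 29335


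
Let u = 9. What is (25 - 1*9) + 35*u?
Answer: 331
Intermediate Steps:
(25 - 1*9) + 35*u = (25 - 1*9) + 35*9 = (25 - 9) + 315 = 16 + 315 = 331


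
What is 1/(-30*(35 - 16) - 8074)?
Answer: -1/8644 ≈ -0.00011569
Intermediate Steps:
1/(-30*(35 - 16) - 8074) = 1/(-30*19 - 8074) = 1/(-570 - 8074) = 1/(-8644) = -1/8644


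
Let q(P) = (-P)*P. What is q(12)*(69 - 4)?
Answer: -9360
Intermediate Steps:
q(P) = -P**2
q(12)*(69 - 4) = (-1*12**2)*(69 - 4) = -1*144*65 = -144*65 = -9360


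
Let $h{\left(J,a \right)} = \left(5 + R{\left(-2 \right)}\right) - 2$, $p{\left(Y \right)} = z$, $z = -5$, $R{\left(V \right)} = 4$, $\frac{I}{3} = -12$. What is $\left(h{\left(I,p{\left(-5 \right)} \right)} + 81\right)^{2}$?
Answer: $7744$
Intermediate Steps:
$I = -36$ ($I = 3 \left(-12\right) = -36$)
$p{\left(Y \right)} = -5$
$h{\left(J,a \right)} = 7$ ($h{\left(J,a \right)} = \left(5 + 4\right) - 2 = 9 - 2 = 7$)
$\left(h{\left(I,p{\left(-5 \right)} \right)} + 81\right)^{2} = \left(7 + 81\right)^{2} = 88^{2} = 7744$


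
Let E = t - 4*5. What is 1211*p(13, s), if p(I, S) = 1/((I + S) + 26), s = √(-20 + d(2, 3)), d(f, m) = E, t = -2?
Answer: 15743/521 - 1211*I*√42/1563 ≈ 30.217 - 5.0212*I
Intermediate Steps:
E = -22 (E = -2 - 4*5 = -2 - 20 = -22)
d(f, m) = -22
s = I*√42 (s = √(-20 - 22) = √(-42) = I*√42 ≈ 6.4807*I)
p(I, S) = 1/(26 + I + S)
1211*p(13, s) = 1211/(26 + 13 + I*√42) = 1211/(39 + I*√42)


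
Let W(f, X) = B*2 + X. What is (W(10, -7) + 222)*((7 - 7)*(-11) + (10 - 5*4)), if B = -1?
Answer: -2130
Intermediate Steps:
W(f, X) = -2 + X (W(f, X) = -1*2 + X = -2 + X)
(W(10, -7) + 222)*((7 - 7)*(-11) + (10 - 5*4)) = ((-2 - 7) + 222)*((7 - 7)*(-11) + (10 - 5*4)) = (-9 + 222)*(0*(-11) + (10 - 20)) = 213*(0 - 10) = 213*(-10) = -2130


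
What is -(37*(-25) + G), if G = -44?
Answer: 969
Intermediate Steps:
-(37*(-25) + G) = -(37*(-25) - 44) = -(-925 - 44) = -1*(-969) = 969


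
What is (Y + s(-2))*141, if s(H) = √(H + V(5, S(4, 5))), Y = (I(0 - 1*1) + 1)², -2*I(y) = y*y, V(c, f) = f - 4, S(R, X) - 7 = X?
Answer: 141/4 + 141*√6 ≈ 380.63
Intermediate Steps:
S(R, X) = 7 + X
V(c, f) = -4 + f
I(y) = -y²/2 (I(y) = -y*y/2 = -y²/2)
Y = ¼ (Y = (-(0 - 1*1)²/2 + 1)² = (-(0 - 1)²/2 + 1)² = (-½*(-1)² + 1)² = (-½*1 + 1)² = (-½ + 1)² = (½)² = ¼ ≈ 0.25000)
s(H) = √(8 + H) (s(H) = √(H + (-4 + (7 + 5))) = √(H + (-4 + 12)) = √(H + 8) = √(8 + H))
(Y + s(-2))*141 = (¼ + √(8 - 2))*141 = (¼ + √6)*141 = 141/4 + 141*√6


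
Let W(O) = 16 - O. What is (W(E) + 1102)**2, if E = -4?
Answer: 1258884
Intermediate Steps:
(W(E) + 1102)**2 = ((16 - 1*(-4)) + 1102)**2 = ((16 + 4) + 1102)**2 = (20 + 1102)**2 = 1122**2 = 1258884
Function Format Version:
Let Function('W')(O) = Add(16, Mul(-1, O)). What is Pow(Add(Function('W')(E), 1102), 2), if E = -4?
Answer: 1258884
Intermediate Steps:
Pow(Add(Function('W')(E), 1102), 2) = Pow(Add(Add(16, Mul(-1, -4)), 1102), 2) = Pow(Add(Add(16, 4), 1102), 2) = Pow(Add(20, 1102), 2) = Pow(1122, 2) = 1258884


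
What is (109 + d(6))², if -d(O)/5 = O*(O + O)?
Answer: 63001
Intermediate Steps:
d(O) = -10*O² (d(O) = -5*O*(O + O) = -5*O*2*O = -10*O²)
(109 + d(6))² = (109 - 10*6²)² = (109 - 10*36)² = (109 - 360)² = (-251)² = 63001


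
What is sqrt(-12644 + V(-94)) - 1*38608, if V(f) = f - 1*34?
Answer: -38608 + 2*I*sqrt(3193) ≈ -38608.0 + 113.01*I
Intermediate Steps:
V(f) = -34 + f (V(f) = f - 34 = -34 + f)
sqrt(-12644 + V(-94)) - 1*38608 = sqrt(-12644 + (-34 - 94)) - 1*38608 = sqrt(-12644 - 128) - 38608 = sqrt(-12772) - 38608 = 2*I*sqrt(3193) - 38608 = -38608 + 2*I*sqrt(3193)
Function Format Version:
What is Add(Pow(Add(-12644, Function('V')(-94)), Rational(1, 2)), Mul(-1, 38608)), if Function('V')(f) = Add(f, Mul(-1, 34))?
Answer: Add(-38608, Mul(2, I, Pow(3193, Rational(1, 2)))) ≈ Add(-38608., Mul(113.01, I))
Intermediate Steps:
Function('V')(f) = Add(-34, f) (Function('V')(f) = Add(f, -34) = Add(-34, f))
Add(Pow(Add(-12644, Function('V')(-94)), Rational(1, 2)), Mul(-1, 38608)) = Add(Pow(Add(-12644, Add(-34, -94)), Rational(1, 2)), Mul(-1, 38608)) = Add(Pow(Add(-12644, -128), Rational(1, 2)), -38608) = Add(Pow(-12772, Rational(1, 2)), -38608) = Add(Mul(2, I, Pow(3193, Rational(1, 2))), -38608) = Add(-38608, Mul(2, I, Pow(3193, Rational(1, 2))))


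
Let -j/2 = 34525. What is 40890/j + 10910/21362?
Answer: -6007834/73752305 ≈ -0.081460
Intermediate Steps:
j = -69050 (j = -2*34525 = -69050)
40890/j + 10910/21362 = 40890/(-69050) + 10910/21362 = 40890*(-1/69050) + 10910*(1/21362) = -4089/6905 + 5455/10681 = -6007834/73752305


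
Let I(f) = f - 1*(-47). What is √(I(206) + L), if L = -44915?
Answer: I*√44662 ≈ 211.33*I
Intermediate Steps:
I(f) = 47 + f (I(f) = f + 47 = 47 + f)
√(I(206) + L) = √((47 + 206) - 44915) = √(253 - 44915) = √(-44662) = I*√44662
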